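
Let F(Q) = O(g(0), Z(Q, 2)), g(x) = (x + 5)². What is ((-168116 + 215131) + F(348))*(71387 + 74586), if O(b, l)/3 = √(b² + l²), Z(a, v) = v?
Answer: 6862920595 + 437919*√629 ≈ 6.8739e+9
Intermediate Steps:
g(x) = (5 + x)²
O(b, l) = 3*√(b² + l²)
F(Q) = 3*√629 (F(Q) = 3*√(((5 + 0)²)² + 2²) = 3*√((5²)² + 4) = 3*√(25² + 4) = 3*√(625 + 4) = 3*√629)
((-168116 + 215131) + F(348))*(71387 + 74586) = ((-168116 + 215131) + 3*√629)*(71387 + 74586) = (47015 + 3*√629)*145973 = 6862920595 + 437919*√629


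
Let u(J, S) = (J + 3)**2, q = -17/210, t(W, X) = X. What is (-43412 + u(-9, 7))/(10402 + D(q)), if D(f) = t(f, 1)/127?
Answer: -5508752/1321055 ≈ -4.1700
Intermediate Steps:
q = -17/210 (q = -17*1/210 = -17/210 ≈ -0.080952)
D(f) = 1/127
u(J, S) = (3 + J)**2
(-43412 + u(-9, 7))/(10402 + D(q)) = (-43412 + (3 - 9)**2)/(10402 + 1/127) = (-43412 + (-6)**2)/(1321055/127) = (-43412 + 36)*(127/1321055) = -43376*127/1321055 = -5508752/1321055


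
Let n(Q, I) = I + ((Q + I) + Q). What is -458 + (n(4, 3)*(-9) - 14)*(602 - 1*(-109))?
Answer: -99998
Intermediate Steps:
n(Q, I) = 2*I + 2*Q (n(Q, I) = I + ((I + Q) + Q) = I + (I + 2*Q) = 2*I + 2*Q)
-458 + (n(4, 3)*(-9) - 14)*(602 - 1*(-109)) = -458 + ((2*3 + 2*4)*(-9) - 14)*(602 - 1*(-109)) = -458 + ((6 + 8)*(-9) - 14)*(602 + 109) = -458 + (14*(-9) - 14)*711 = -458 + (-126 - 14)*711 = -458 - 140*711 = -458 - 99540 = -99998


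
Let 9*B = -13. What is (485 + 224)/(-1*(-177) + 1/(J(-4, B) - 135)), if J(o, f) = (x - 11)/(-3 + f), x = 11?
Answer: 95715/23894 ≈ 4.0058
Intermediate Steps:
B = -13/9 (B = (⅑)*(-13) = -13/9 ≈ -1.4444)
J(o, f) = 0 (J(o, f) = (11 - 11)/(-3 + f) = 0/(-3 + f) = 0)
(485 + 224)/(-1*(-177) + 1/(J(-4, B) - 135)) = (485 + 224)/(-1*(-177) + 1/(0 - 135)) = 709/(177 + 1/(-135)) = 709/(177 - 1/135) = 709/(23894/135) = 709*(135/23894) = 95715/23894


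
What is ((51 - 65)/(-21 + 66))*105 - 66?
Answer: -296/3 ≈ -98.667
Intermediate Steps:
((51 - 65)/(-21 + 66))*105 - 66 = -14/45*105 - 66 = -98/3 - 66 = -296/3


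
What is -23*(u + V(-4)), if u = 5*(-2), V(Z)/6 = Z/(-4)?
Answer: 92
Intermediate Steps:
V(Z) = -3*Z/2 (V(Z) = 6*(Z/(-4)) = 6*(Z*(-¼)) = 6*(-Z/4) = -3*Z/2)
u = -10
-23*(u + V(-4)) = -23*(-10 - 3/2*(-4)) = -23*(-10 + 6) = -23*(-4) = 92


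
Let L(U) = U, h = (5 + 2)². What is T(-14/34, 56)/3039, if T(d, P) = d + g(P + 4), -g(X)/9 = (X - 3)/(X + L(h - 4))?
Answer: -3152/1808205 ≈ -0.0017432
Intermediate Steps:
h = 49 (h = 7² = 49)
g(X) = -9*(-3 + X)/(45 + X) (g(X) = -9*(X - 3)/(X + (49 - 4)) = -9*(-3 + X)/(X + 45) = -9*(-3 + X)/(45 + X))
T(d, P) = d + 9*(-1 - P)/(49 + P) (T(d, P) = d + 9*(3 - (P + 4))/(45 + (P + 4)) = d + 9*(3 - (4 + P))/(45 + (4 + P)) = d + 9*(3 + (-4 - P))/(49 + P) = d + 9*(-1 - P)/(49 + P))
T(-14/34, 56)/3039 = ((-9 - 9*56 + (-14/34)*(49 + 56))/(49 + 56))/3039 = ((-9 - 504 - 14*1/34*105)/105)*(1/3039) = ((-9 - 504 - 7/17*105)/105)*(1/3039) = ((-9 - 504 - 735/17)/105)*(1/3039) = ((1/105)*(-9456/17))*(1/3039) = -3152/595*1/3039 = -3152/1808205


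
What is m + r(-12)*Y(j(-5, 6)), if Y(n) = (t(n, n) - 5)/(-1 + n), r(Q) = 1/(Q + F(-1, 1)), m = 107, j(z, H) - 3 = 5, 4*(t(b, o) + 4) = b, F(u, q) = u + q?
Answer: 1285/12 ≈ 107.08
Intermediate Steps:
F(u, q) = q + u
t(b, o) = -4 + b/4
j(z, H) = 8 (j(z, H) = 3 + 5 = 8)
r(Q) = 1/Q (r(Q) = 1/(Q + (1 - 1)) = 1/(Q + 0) = 1/Q)
Y(n) = (-9 + n/4)/(-1 + n) (Y(n) = ((-4 + n/4) - 5)/(-1 + n) = (-9 + n/4)/(-1 + n))
m + r(-12)*Y(j(-5, 6)) = 107 + ((-36 + 8)/(4*(-1 + 8)))/(-12) = 107 - (-28)/(48*7) = 107 - 1/12*(-1) = 107 + 1/12 = 1285/12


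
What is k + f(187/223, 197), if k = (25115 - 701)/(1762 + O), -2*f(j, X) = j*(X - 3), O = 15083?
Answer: -100035711/1252145 ≈ -79.891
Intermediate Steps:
f(j, X) = -j*(-3 + X)/2 (f(j, X) = -j*(X - 3)/2 = -j*(-3 + X)/2)
k = 8138/5615 (k = (25115 - 701)/(1762 + 15083) = 24414/16845 = 24414*(1/16845) = 8138/5615 ≈ 1.4493)
k + f(187/223, 197) = 8138/5615 + (187/223)*(3 - 1*197)/2 = 8138/5615 + (187*(1/223))*(3 - 197)/2 = 8138/5615 + (1/2)*(187/223)*(-194) = 8138/5615 - 18139/223 = -100035711/1252145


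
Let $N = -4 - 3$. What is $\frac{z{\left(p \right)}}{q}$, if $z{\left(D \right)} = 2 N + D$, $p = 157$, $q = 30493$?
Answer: $\frac{143}{30493} \approx 0.0046896$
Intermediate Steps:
$N = -7$ ($N = -4 - 3 = -7$)
$z{\left(D \right)} = -14 + D$ ($z{\left(D \right)} = 2 \left(-7\right) + D = -14 + D$)
$\frac{z{\left(p \right)}}{q} = \frac{-14 + 157}{30493} = 143 \cdot \frac{1}{30493} = \frac{143}{30493}$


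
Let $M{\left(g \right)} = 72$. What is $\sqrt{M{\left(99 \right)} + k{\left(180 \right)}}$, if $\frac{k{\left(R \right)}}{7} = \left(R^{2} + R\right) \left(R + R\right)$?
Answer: $6 \sqrt{2280602} \approx 9061.0$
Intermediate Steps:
$k{\left(R \right)} = 14 R \left(R + R^{2}\right)$ ($k{\left(R \right)} = 7 \left(R^{2} + R\right) \left(R + R\right) = 7 \left(R + R^{2}\right) 2 R = 7 \cdot 2 R \left(R + R^{2}\right) = 14 R \left(R + R^{2}\right)$)
$\sqrt{M{\left(99 \right)} + k{\left(180 \right)}} = \sqrt{72 + 14 \cdot 180^{2} \left(1 + 180\right)} = \sqrt{72 + 14 \cdot 32400 \cdot 181} = \sqrt{72 + 82101600} = \sqrt{82101672} = 6 \sqrt{2280602}$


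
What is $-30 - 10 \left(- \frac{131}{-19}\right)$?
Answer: $- \frac{1880}{19} \approx -98.947$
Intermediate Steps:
$-30 - 10 \left(- \frac{131}{-19}\right) = -30 - 10 \left(\left(-131\right) \left(- \frac{1}{19}\right)\right) = -30 - \frac{1310}{19} = - \frac{1880}{19}$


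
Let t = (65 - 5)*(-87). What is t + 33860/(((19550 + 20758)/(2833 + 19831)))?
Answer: 139248820/10077 ≈ 13818.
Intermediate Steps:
t = -5220 (t = 60*(-87) = -5220)
t + 33860/(((19550 + 20758)/(2833 + 19831))) = -5220 + 33860/(((19550 + 20758)/(2833 + 19831))) = -5220 + 33860/((40308/22664)) = -5220 + 33860/((40308*(1/22664))) = -5220 + 33860/(10077/5666) = -5220 + 33860*(5666/10077) = -5220 + 191850760/10077 = 139248820/10077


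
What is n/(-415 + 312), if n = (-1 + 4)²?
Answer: -9/103 ≈ -0.087379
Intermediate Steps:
n = 9 (n = 3² = 9)
n/(-415 + 312) = 9/(-415 + 312) = 9/(-103) = 9*(-1/103) = -9/103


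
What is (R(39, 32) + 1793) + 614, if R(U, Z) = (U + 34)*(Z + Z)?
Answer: 7079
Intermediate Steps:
R(U, Z) = 2*Z*(34 + U) (R(U, Z) = (34 + U)*(2*Z) = 2*Z*(34 + U))
(R(39, 32) + 1793) + 614 = (2*32*(34 + 39) + 1793) + 614 = (2*32*73 + 1793) + 614 = (4672 + 1793) + 614 = 6465 + 614 = 7079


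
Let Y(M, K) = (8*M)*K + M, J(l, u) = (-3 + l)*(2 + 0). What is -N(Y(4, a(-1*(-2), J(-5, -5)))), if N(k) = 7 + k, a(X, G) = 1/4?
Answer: -19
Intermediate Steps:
J(l, u) = -6 + 2*l (J(l, u) = (-3 + l)*2 = -6 + 2*l)
a(X, G) = ¼
Y(M, K) = M + 8*K*M (Y(M, K) = 8*K*M + M = M + 8*K*M)
-N(Y(4, a(-1*(-2), J(-5, -5)))) = -(7 + 4*(1 + 8*(¼))) = -(7 + 4*(1 + 2)) = -(7 + 4*3) = -(7 + 12) = -1*19 = -19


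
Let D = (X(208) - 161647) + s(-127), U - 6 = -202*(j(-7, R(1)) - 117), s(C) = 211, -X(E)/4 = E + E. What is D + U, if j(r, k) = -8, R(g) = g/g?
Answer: -137844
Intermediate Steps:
X(E) = -8*E (X(E) = -4*(E + E) = -8*E)
R(g) = 1
U = 25256 (U = 6 - 202*(-8 - 117) = 6 - 202*(-125) = 6 + 25250 = 25256)
D = -163100 (D = (-8*208 - 161647) + 211 = (-1664 - 161647) + 211 = -163311 + 211 = -163100)
D + U = -163100 + 25256 = -137844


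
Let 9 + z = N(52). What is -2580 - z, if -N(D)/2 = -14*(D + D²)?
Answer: -79739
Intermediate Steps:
N(D) = 28*D + 28*D² (N(D) = -(-28)*(D + D²) = -2*(-14*D - 14*D²) = 28*D + 28*D²)
z = 77159 (z = -9 + 28*52*(1 + 52) = -9 + 28*52*53 = -9 + 77168 = 77159)
-2580 - z = -2580 - 1*77159 = -2580 - 77159 = -79739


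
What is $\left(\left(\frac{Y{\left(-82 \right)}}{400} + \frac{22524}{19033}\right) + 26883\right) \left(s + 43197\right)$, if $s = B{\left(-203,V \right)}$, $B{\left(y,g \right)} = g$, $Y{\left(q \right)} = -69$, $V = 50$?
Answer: $\frac{8851508450613981}{7613200} \approx 1.1627 \cdot 10^{9}$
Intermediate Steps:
$s = 50$
$\left(\left(\frac{Y{\left(-82 \right)}}{400} + \frac{22524}{19033}\right) + 26883\right) \left(s + 43197\right) = \left(\left(- \frac{69}{400} + \frac{22524}{19033}\right) + 26883\right) \left(50 + 43197\right) = \left(\left(\left(-69\right) \frac{1}{400} + 22524 \cdot \frac{1}{19033}\right) + 26883\right) 43247 = \left(\left(- \frac{69}{400} + \frac{22524}{19033}\right) + 26883\right) 43247 = \left(\frac{7696323}{7613200} + 26883\right) 43247 = \frac{204673351923}{7613200} \cdot 43247 = \frac{8851508450613981}{7613200}$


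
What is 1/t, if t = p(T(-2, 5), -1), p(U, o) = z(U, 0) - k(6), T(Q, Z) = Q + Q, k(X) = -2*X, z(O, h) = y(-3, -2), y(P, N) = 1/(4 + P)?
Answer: 1/13 ≈ 0.076923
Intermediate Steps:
z(O, h) = 1 (z(O, h) = 1/(4 - 3) = 1/1 = 1)
T(Q, Z) = 2*Q
p(U, o) = 13 (p(U, o) = 1 - (-2)*6 = 1 - 1*(-12) = 1 + 12 = 13)
t = 13
1/t = 1/13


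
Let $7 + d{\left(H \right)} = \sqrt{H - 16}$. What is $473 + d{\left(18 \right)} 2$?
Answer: $459 + 2 \sqrt{2} \approx 461.83$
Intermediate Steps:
$d{\left(H \right)} = -7 + \sqrt{-16 + H}$ ($d{\left(H \right)} = -7 + \sqrt{H - 16} = -7 + \sqrt{-16 + H}$)
$473 + d{\left(18 \right)} 2 = 473 + \left(-7 + \sqrt{-16 + 18}\right) 2 = 473 + \left(-7 + \sqrt{2}\right) 2 = 473 - \left(14 - 2 \sqrt{2}\right) = 459 + 2 \sqrt{2}$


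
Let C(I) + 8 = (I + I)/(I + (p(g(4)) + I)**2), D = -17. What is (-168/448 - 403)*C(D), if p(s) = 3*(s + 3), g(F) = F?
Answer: -41951/4 ≈ -10488.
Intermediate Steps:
p(s) = 9 + 3*s (p(s) = 3*(3 + s) = 9 + 3*s)
C(I) = -8 + 2*I/(I + (21 + I)**2) (C(I) = -8 + (I + I)/(I + ((9 + 3*4) + I)**2) = -8 + (2*I)/(I + ((9 + 12) + I)**2) = -8 + (2*I)/(I + (21 + I)**2) = -8 + 2*I/(I + (21 + I)**2))
(-168/448 - 403)*C(D) = (-168/448 - 403)*(2*(-4*(21 - 17)**2 - 3*(-17))/(-17 + (21 - 17)**2)) = (-168*1/448 - 403)*(2*(-4*4**2 + 51)/(-17 + 4**2)) = (-3/8 - 403)*(2*(-4*16 + 51)/(-17 + 16)) = -3227*(-64 + 51)/(4*(-1)) = -3227*(-1)*(-13)/4 = -3227/8*26 = -41951/4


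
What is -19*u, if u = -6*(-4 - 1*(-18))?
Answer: 1596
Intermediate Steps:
u = -84 (u = -6*(-4 + 18) = -6*14 = -84)
-19*u = -19*(-84) = 1596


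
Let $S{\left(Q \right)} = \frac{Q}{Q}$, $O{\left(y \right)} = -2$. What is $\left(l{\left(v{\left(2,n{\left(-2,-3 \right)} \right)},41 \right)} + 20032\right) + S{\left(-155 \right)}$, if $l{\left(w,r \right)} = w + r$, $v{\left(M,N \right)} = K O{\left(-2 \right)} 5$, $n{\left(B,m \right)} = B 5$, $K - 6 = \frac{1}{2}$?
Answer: $20009$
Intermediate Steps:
$K = \frac{13}{2}$ ($K = 6 + \frac{1}{2} = \frac{13}{2} \approx 6.5$)
$n{\left(B,m \right)} = 5 B$
$S{\left(Q \right)} = 1$
$v{\left(M,N \right)} = -65$ ($v{\left(M,N \right)} = \frac{13}{2} \left(-2\right) 5 = \left(-13\right) 5 = -65$)
$l{\left(w,r \right)} = r + w$
$\left(l{\left(v{\left(2,n{\left(-2,-3 \right)} \right)},41 \right)} + 20032\right) + S{\left(-155 \right)} = \left(\left(41 - 65\right) + 20032\right) + 1 = \left(-24 + 20032\right) + 1 = 20008 + 1 = 20009$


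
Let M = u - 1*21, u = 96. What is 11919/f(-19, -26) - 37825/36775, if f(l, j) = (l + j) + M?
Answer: 5829153/14710 ≈ 396.27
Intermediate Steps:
M = 75 (M = 96 - 1*21 = 96 - 21 = 75)
f(l, j) = 75 + j + l (f(l, j) = (l + j) + 75 = (j + l) + 75 = 75 + j + l)
11919/f(-19, -26) - 37825/36775 = 11919/(75 - 26 - 19) - 37825/36775 = 11919/30 - 37825*1/36775 = 11919*(1/30) - 1513/1471 = 3973/10 - 1513/1471 = 5829153/14710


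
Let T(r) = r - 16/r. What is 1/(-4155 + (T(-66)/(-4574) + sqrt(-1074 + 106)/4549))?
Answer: -61216940563617712665/254355507964338295718561 - 285015731051799*I*sqrt(2)/1017422031857353182874244 ≈ -0.00024067 - 3.9617e-10*I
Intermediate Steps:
T(r) = r - 16/r
1/(-4155 + (T(-66)/(-4574) + sqrt(-1074 + 106)/4549)) = 1/(-4155 + ((-66 - 16/(-66))/(-4574) + sqrt(-1074 + 106)/4549)) = 1/(-4155 + ((-66 - 16*(-1/66))*(-1/4574) + sqrt(-968)*(1/4549))) = 1/(-4155 + ((-66 + 8/33)*(-1/4574) + (22*I*sqrt(2))*(1/4549))) = 1/(-4155 + (-2170/33*(-1/4574) + 22*I*sqrt(2)/4549)) = 1/(-4155 + (1085/75471 + 22*I*sqrt(2)/4549)) = 1/(-313580920/75471 + 22*I*sqrt(2)/4549)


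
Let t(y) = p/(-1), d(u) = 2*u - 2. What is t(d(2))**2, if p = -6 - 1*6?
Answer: 144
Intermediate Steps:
p = -12 (p = -6 - 6 = -12)
d(u) = -2 + 2*u
t(y) = 12 (t(y) = -12/(-1) = -12*(-1) = 12)
t(d(2))**2 = 12**2 = 144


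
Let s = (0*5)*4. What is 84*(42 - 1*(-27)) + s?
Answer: 5796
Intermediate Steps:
s = 0 (s = 0*4 = 0)
84*(42 - 1*(-27)) + s = 84*(42 - 1*(-27)) + 0 = 84*(42 + 27) + 0 = 84*69 + 0 = 5796 + 0 = 5796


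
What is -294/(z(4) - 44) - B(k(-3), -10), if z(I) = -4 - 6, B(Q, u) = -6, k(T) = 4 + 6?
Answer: 103/9 ≈ 11.444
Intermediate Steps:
k(T) = 10
z(I) = -10
-294/(z(4) - 44) - B(k(-3), -10) = -294/(-10 - 44) - 1*(-6) = -294/(-54) + 6 = -294*(-1/54) + 6 = 49/9 + 6 = 103/9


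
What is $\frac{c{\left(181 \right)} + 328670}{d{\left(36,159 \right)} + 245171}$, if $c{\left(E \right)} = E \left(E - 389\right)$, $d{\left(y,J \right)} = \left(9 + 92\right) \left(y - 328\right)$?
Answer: $\frac{291022}{215679} \approx 1.3493$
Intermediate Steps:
$d{\left(y,J \right)} = -33128 + 101 y$ ($d{\left(y,J \right)} = 101 \left(-328 + y\right) = -33128 + 101 y$)
$c{\left(E \right)} = E \left(-389 + E\right)$
$\frac{c{\left(181 \right)} + 328670}{d{\left(36,159 \right)} + 245171} = \frac{181 \left(-389 + 181\right) + 328670}{\left(-33128 + 101 \cdot 36\right) + 245171} = \frac{181 \left(-208\right) + 328670}{\left(-33128 + 3636\right) + 245171} = \frac{-37648 + 328670}{-29492 + 245171} = \frac{291022}{215679}$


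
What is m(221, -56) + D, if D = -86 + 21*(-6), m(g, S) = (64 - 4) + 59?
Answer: -93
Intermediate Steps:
m(g, S) = 119 (m(g, S) = 60 + 59 = 119)
D = -212 (D = -86 - 126 = -212)
m(221, -56) + D = 119 - 212 = -93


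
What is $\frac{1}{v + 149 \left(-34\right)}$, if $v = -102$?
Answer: $- \frac{1}{5168} \approx -0.0001935$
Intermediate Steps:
$\frac{1}{v + 149 \left(-34\right)} = \frac{1}{-102 + 149 \left(-34\right)} = \frac{1}{-102 - 5066} = \frac{1}{-5168} = - \frac{1}{5168}$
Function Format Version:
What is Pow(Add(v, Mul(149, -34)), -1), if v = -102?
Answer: Rational(-1, 5168) ≈ -0.00019350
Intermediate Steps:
Pow(Add(v, Mul(149, -34)), -1) = Pow(Add(-102, Mul(149, -34)), -1) = Pow(Add(-102, -5066), -1) = Pow(-5168, -1) = Rational(-1, 5168)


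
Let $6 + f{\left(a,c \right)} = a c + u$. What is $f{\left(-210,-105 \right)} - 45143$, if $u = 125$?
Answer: $-22974$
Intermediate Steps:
$f{\left(a,c \right)} = 119 + a c$ ($f{\left(a,c \right)} = -6 + \left(a c + 125\right) = -6 + \left(125 + a c\right) = 119 + a c$)
$f{\left(-210,-105 \right)} - 45143 = \left(119 - -22050\right) - 45143 = \left(119 + 22050\right) - 45143 = 22169 - 45143 = -22974$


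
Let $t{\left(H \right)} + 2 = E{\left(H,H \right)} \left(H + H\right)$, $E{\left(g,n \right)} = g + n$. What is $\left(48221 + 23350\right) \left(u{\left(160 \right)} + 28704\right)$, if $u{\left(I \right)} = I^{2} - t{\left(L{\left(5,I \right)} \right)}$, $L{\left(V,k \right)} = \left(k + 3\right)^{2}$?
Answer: $-202087355851398$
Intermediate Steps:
$L{\left(V,k \right)} = \left(3 + k\right)^{2}$
$t{\left(H \right)} = -2 + 4 H^{2}$ ($t{\left(H \right)} = -2 + \left(H + H\right) \left(H + H\right) = -2 + 2 H 2 H = -2 + 4 H^{2}$)
$u{\left(I \right)} = 2 + I^{2} - 4 \left(3 + I\right)^{4}$ ($u{\left(I \right)} = I^{2} - \left(-2 + 4 \left(\left(3 + I\right)^{2}\right)^{2}\right) = I^{2} - \left(-2 + 4 \left(3 + I\right)^{4}\right) = 2 + I^{2} - 4 \left(3 + I\right)^{4}$)
$\left(48221 + 23350\right) \left(u{\left(160 \right)} + 28704\right) = \left(48221 + 23350\right) \left(\left(2 + 160^{2} - 4 \left(3 + 160\right)^{4}\right) + 28704\right) = 71571 \left(\left(2 + 25600 - 4 \cdot 163^{4}\right) + 28704\right) = 71571 \left(\left(2 + 25600 - 2823647044\right) + 28704\right) = 71571 \left(-2823621442 + 28704\right) = 71571 \left(-2823592738\right) = -202087355851398$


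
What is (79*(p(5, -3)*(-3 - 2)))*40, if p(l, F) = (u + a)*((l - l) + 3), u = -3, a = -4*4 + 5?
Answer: 663600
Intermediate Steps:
a = -11 (a = -16 + 5 = -11)
p(l, F) = -42 (p(l, F) = (-3 - 11)*((l - l) + 3) = -14*(0 + 3) = -14*3 = -42)
(79*(p(5, -3)*(-3 - 2)))*40 = (79*(-42*(-3 - 2)))*40 = (79*(-42*(-5)))*40 = (79*210)*40 = 16590*40 = 663600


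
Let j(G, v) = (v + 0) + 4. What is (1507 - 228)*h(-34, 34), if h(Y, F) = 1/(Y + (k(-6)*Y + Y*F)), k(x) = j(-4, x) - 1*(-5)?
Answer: -1279/1292 ≈ -0.98994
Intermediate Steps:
j(G, v) = 4 + v (j(G, v) = v + 4 = 4 + v)
k(x) = 9 + x (k(x) = (4 + x) - 1*(-5) = (4 + x) + 5 = 9 + x)
h(Y, F) = 1/(4*Y + F*Y) (h(Y, F) = 1/(Y + ((9 - 6)*Y + Y*F)) = 1/(Y + (3*Y + F*Y)) = 1/(4*Y + F*Y))
(1507 - 228)*h(-34, 34) = (1507 - 228)*(1/((-34)*(4 + 34))) = 1279*(-1/34/38) = 1279*(-1/34*1/38) = 1279*(-1/1292) = -1279/1292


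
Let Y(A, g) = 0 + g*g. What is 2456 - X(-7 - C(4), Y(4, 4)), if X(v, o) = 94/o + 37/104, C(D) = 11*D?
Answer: 31847/13 ≈ 2449.8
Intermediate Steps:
Y(A, g) = g² (Y(A, g) = 0 + g² = g²)
X(v, o) = 37/104 + 94/o (X(v, o) = 94/o + 37*(1/104) = 94/o + 37/104 = 37/104 + 94/o)
2456 - X(-7 - C(4), Y(4, 4)) = 2456 - (37/104 + 94/(4²)) = 2456 - (37/104 + 94/16) = 2456 - (37/104 + 94*(1/16)) = 2456 - (37/104 + 47/8) = 2456 - 1*81/13 = 2456 - 81/13 = 31847/13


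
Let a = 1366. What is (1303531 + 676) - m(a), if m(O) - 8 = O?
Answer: 1302833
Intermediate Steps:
m(O) = 8 + O
(1303531 + 676) - m(a) = (1303531 + 676) - (8 + 1366) = 1304207 - 1*1374 = 1304207 - 1374 = 1302833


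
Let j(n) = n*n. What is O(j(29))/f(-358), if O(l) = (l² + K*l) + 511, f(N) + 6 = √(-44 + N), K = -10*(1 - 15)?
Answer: -825532/73 - 412766*I*√402/219 ≈ -11309.0 - 37790.0*I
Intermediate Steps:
j(n) = n²
K = 140 (K = -10*(-14) = 140)
f(N) = -6 + √(-44 + N)
O(l) = 511 + l² + 140*l (O(l) = (l² + 140*l) + 511 = 511 + l² + 140*l)
O(j(29))/f(-358) = (511 + (29²)² + 140*29²)/(-6 + √(-44 - 358)) = (511 + 841² + 140*841)/(-6 + √(-402)) = (511 + 707281 + 117740)/(-6 + I*√402) = 825532/(-6 + I*√402)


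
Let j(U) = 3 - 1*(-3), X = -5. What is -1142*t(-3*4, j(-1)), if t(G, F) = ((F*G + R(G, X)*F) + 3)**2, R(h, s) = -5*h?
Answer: -96705702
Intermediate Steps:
j(U) = 6 (j(U) = 3 + 3 = 6)
t(G, F) = (3 - 4*F*G)**2 (t(G, F) = ((F*G + (-5*G)*F) + 3)**2 = ((F*G - 5*F*G) + 3)**2 = (-4*F*G + 3)**2 = (3 - 4*F*G)**2)
-1142*t(-3*4, j(-1)) = -1142*(3 - 4*6*(-3*4))**2 = -1142*(3 - 4*6*(-12))**2 = -1142*(3 + 288)**2 = -1142*291**2 = -1142*84681 = -96705702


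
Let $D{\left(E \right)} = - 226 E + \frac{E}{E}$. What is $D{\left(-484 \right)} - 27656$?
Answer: $81729$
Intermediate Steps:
$D{\left(E \right)} = 1 - 226 E$ ($D{\left(E \right)} = - 226 E + 1 = 1 - 226 E$)
$D{\left(-484 \right)} - 27656 = \left(1 - -109384\right) - 27656 = \left(1 + 109384\right) - 27656 = 109385 - 27656 = 81729$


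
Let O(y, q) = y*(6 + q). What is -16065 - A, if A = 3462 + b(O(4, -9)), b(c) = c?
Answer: -19515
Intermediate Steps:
A = 3450 (A = 3462 + 4*(6 - 9) = 3462 + 4*(-3) = 3462 - 12 = 3450)
-16065 - A = -16065 - 1*3450 = -16065 - 3450 = -19515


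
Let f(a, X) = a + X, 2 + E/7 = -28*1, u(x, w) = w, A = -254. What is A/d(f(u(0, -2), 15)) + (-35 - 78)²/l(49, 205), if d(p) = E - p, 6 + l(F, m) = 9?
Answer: 2848249/669 ≈ 4257.5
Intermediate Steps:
l(F, m) = 3 (l(F, m) = -6 + 9 = 3)
E = -210 (E = -14 + 7*(-28*1) = -14 + 7*(-28) = -14 - 196 = -210)
f(a, X) = X + a
d(p) = -210 - p
A/d(f(u(0, -2), 15)) + (-35 - 78)²/l(49, 205) = -254/(-210 - (15 - 2)) + (-35 - 78)²/3 = -254/(-210 - 1*13) + (-113)²*(⅓) = -254/(-210 - 13) + 12769*(⅓) = -254/(-223) + 12769/3 = -254*(-1/223) + 12769/3 = 254/223 + 12769/3 = 2848249/669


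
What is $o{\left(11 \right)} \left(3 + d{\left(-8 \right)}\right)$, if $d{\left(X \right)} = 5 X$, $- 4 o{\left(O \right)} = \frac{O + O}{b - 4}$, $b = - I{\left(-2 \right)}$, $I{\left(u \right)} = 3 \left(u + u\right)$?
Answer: $\frac{407}{16} \approx 25.438$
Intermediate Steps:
$I{\left(u \right)} = 6 u$ ($I{\left(u \right)} = 3 \cdot 2 u = 6 u$)
$b = 12$ ($b = - 6 \left(-2\right) = \left(-1\right) \left(-12\right) = 12$)
$o{\left(O \right)} = - \frac{O}{16}$ ($o{\left(O \right)} = - \frac{\left(O + O\right) \frac{1}{12 - 4}}{4} = - \frac{2 O \frac{1}{8}}{4} = - \frac{\frac{1}{4} O}{4} = - \frac{O}{16}$)
$o{\left(11 \right)} \left(3 + d{\left(-8 \right)}\right) = \left(- \frac{1}{16}\right) 11 \left(3 + 5 \left(-8\right)\right) = - \frac{11 \left(3 - 40\right)}{16} = \left(- \frac{11}{16}\right) \left(-37\right) = \frac{407}{16}$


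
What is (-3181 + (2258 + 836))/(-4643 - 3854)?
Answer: 3/293 ≈ 0.010239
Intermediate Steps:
(-3181 + (2258 + 836))/(-4643 - 3854) = (-3181 + 3094)/(-8497) = -87*(-1/8497) = 3/293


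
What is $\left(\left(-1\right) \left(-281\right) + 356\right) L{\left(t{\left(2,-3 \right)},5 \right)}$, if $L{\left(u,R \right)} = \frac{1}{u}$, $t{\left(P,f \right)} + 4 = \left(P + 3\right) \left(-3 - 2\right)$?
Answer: $- \frac{637}{29} \approx -21.966$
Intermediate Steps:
$t{\left(P,f \right)} = -19 - 5 P$ ($t{\left(P,f \right)} = -4 + \left(P + 3\right) \left(-3 - 2\right) = -4 + \left(3 + P\right) \left(-5\right) = -4 - \left(15 + 5 P\right) = -19 - 5 P$)
$\left(\left(-1\right) \left(-281\right) + 356\right) L{\left(t{\left(2,-3 \right)},5 \right)} = \frac{\left(-1\right) \left(-281\right) + 356}{-19 - 10} = \frac{281 + 356}{-19 - 10} = \frac{637}{-29} = 637 \left(- \frac{1}{29}\right) = - \frac{637}{29}$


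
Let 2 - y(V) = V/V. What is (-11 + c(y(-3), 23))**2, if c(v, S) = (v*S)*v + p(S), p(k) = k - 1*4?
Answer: 961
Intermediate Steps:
p(k) = -4 + k (p(k) = k - 4 = -4 + k)
y(V) = 1 (y(V) = 2 - V/V = 2 - 1*1 = 2 - 1 = 1)
c(v, S) = -4 + S + S*v**2 (c(v, S) = (v*S)*v + (-4 + S) = (S*v)*v + (-4 + S) = S*v**2 + (-4 + S) = -4 + S + S*v**2)
(-11 + c(y(-3), 23))**2 = (-11 + (-4 + 23 + 23*1**2))**2 = (-11 + (-4 + 23 + 23*1))**2 = (-11 + (-4 + 23 + 23))**2 = (-11 + 42)**2 = 31**2 = 961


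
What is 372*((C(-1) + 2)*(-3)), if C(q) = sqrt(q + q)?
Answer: -2232 - 1116*I*sqrt(2) ≈ -2232.0 - 1578.3*I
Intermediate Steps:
C(q) = sqrt(2)*sqrt(q) (C(q) = sqrt(2*q) = sqrt(2)*sqrt(q))
372*((C(-1) + 2)*(-3)) = 372*((sqrt(2)*sqrt(-1) + 2)*(-3)) = 372*((sqrt(2)*I + 2)*(-3)) = 372*((I*sqrt(2) + 2)*(-3)) = 372*((2 + I*sqrt(2))*(-3)) = 372*(-6 - 3*I*sqrt(2)) = -2232 - 1116*I*sqrt(2)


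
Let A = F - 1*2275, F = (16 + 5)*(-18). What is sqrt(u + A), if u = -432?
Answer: I*sqrt(3085) ≈ 55.543*I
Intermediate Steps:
F = -378 (F = 21*(-18) = -378)
A = -2653 (A = -378 - 1*2275 = -378 - 2275 = -2653)
sqrt(u + A) = sqrt(-432 - 2653) = sqrt(-3085) = I*sqrt(3085)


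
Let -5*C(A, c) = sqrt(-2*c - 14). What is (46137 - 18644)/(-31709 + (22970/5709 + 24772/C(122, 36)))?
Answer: -1221625556656051701/1658787808012289203 - 55493650940934690*I*sqrt(86)/1658787808012289203 ≈ -0.73646 - 0.31024*I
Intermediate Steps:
C(A, c) = -sqrt(-14 - 2*c)/5 (C(A, c) = -sqrt(-2*c - 14)/5 = -sqrt(-14 - 2*c)/5)
(46137 - 18644)/(-31709 + (22970/5709 + 24772/C(122, 36))) = (46137 - 18644)/(-31709 + (22970/5709 + 24772/((-sqrt(-14 - 2*36)/5)))) = 27493/(-31709 + (22970*(1/5709) + 24772/((-sqrt(-14 - 72)/5)))) = 27493/(-31709 + (22970/5709 + 24772/((-I*sqrt(86)/5)))) = 27493/(-31709 + (22970/5709 + 24772*(5*I*sqrt(86)/86))) = 27493/(-31709 + (22970/5709 + 61930*I*sqrt(86)/43)) = 27493/(-181003711/5709 + 61930*I*sqrt(86)/43)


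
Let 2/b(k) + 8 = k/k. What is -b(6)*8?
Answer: 16/7 ≈ 2.2857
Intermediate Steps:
b(k) = -2/7 (b(k) = 2/(-8 + k/k) = 2/(-8 + 1) = 2/(-7) = 2*(-1/7) = -2/7)
-b(6)*8 = -1*(-2/7)*8 = (2/7)*8 = 16/7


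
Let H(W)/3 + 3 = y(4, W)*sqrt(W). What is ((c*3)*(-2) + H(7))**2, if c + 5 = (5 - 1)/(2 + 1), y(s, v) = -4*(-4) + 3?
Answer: 22912 + 1482*sqrt(7) ≈ 26833.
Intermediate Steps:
y(s, v) = 19 (y(s, v) = 16 + 3 = 19)
c = -11/3 (c = -5 + (5 - 1)/(2 + 1) = -5 + 4/3 = -11/3 ≈ -3.6667)
H(W) = -9 + 57*sqrt(W) (H(W) = -9 + 3*(19*sqrt(W)) = -9 + 57*sqrt(W))
((c*3)*(-2) + H(7))**2 = (-11/3*3*(-2) + (-9 + 57*sqrt(7)))**2 = (-11*(-2) + (-9 + 57*sqrt(7)))**2 = (22 + (-9 + 57*sqrt(7)))**2 = (13 + 57*sqrt(7))**2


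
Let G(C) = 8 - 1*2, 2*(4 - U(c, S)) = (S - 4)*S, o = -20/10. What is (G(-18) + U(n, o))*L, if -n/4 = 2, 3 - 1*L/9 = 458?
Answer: -16380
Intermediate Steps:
o = -2 (o = -20*⅒ = -2)
L = -4095 (L = 27 - 9*458 = 27 - 4122 = -4095)
n = -8 (n = -4*2 = -8)
U(c, S) = 4 - S*(-4 + S)/2 (U(c, S) = 4 - (S - 4)*S/2 = 4 - (-4 + S)*S/2 = 4 - S*(-4 + S)/2)
G(C) = 6 (G(C) = 8 - 2 = 6)
(G(-18) + U(n, o))*L = (6 + (4 + 2*(-2) - ½*(-2)²))*(-4095) = (6 + (4 - 4 - ½*4))*(-4095) = (6 + (4 - 4 - 2))*(-4095) = (6 - 2)*(-4095) = 4*(-4095) = -16380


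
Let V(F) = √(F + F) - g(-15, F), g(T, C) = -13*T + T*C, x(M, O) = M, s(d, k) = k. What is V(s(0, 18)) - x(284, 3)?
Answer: -203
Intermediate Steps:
g(T, C) = -13*T + C*T
V(F) = -195 + 15*F + √2*√F (V(F) = √(F + F) - (-15)*(-13 + F) = √(2*F) - (195 - 15*F) = √2*√F + (-195 + 15*F) = -195 + 15*F + √2*√F)
V(s(0, 18)) - x(284, 3) = (-195 + 15*18 + √2*√18) - 1*284 = (-195 + 270 + √2*(3*√2)) - 284 = (-195 + 270 + 6) - 284 = 81 - 284 = -203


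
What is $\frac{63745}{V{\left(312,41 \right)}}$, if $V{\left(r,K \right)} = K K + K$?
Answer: $\frac{63745}{1722} \approx 37.018$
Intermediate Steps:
$V{\left(r,K \right)} = K + K^{2}$ ($V{\left(r,K \right)} = K^{2} + K = K + K^{2}$)
$\frac{63745}{V{\left(312,41 \right)}} = \frac{63745}{41 \left(1 + 41\right)} = \frac{63745}{41 \cdot 42} = \frac{63745}{1722}$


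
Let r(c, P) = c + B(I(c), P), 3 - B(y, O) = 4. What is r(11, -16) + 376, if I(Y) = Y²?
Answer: 386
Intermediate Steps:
B(y, O) = -1 (B(y, O) = 3 - 1*4 = 3 - 4 = -1)
r(c, P) = -1 + c (r(c, P) = c - 1 = -1 + c)
r(11, -16) + 376 = (-1 + 11) + 376 = 10 + 376 = 386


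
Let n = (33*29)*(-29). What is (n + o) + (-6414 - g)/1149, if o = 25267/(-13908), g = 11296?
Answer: -49308487371/1775588 ≈ -27770.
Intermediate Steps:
o = -25267/13908 (o = 25267*(-1/13908) = -25267/13908 ≈ -1.8167)
n = -27753 (n = 957*(-29) = -27753)
(n + o) + (-6414 - g)/1149 = (-27753 - 25267/13908) + (-6414 - 1*11296)/1149 = -386013991/13908 + (-6414 - 11296)*(1/1149) = -386013991/13908 - 17710*1/1149 = -386013991/13908 - 17710/1149 = -49308487371/1775588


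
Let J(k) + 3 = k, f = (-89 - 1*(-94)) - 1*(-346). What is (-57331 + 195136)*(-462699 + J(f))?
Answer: -63714279555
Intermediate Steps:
f = 351 (f = (-89 + 94) + 346 = 5 + 346 = 351)
J(k) = -3 + k
(-57331 + 195136)*(-462699 + J(f)) = (-57331 + 195136)*(-462699 + (-3 + 351)) = 137805*(-462699 + 348) = 137805*(-462351) = -63714279555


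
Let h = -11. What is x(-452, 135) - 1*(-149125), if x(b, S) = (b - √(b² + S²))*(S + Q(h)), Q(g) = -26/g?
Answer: 957403/11 - 1511*√222529/11 ≈ 22238.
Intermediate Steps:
x(b, S) = (26/11 + S)*(b - √(S² + b²)) (x(b, S) = (b - √(b² + S²))*(S - 26/(-11)) = (b - √(S² + b²))*(S - 26*(-1/11)) = (b - √(S² + b²))*(S + 26/11) = (b - √(S² + b²))*(26/11 + S) = (26/11 + S)*(b - √(S² + b²)))
x(-452, 135) - 1*(-149125) = (-26*√(135² + (-452)²)/11 + (26/11)*(-452) + 135*(-452) - 1*135*√(135² + (-452)²)) - 1*(-149125) = (-26*√(18225 + 204304)/11 - 11752/11 - 61020 - 1*135*√(18225 + 204304)) + 149125 = (-26*√222529/11 - 11752/11 - 61020 - 1*135*√222529) + 149125 = (-26*√222529/11 - 11752/11 - 61020 - 135*√222529) + 149125 = (-682972/11 - 1511*√222529/11) + 149125 = 957403/11 - 1511*√222529/11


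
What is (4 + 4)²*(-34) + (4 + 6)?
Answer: -2166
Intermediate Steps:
(4 + 4)²*(-34) + (4 + 6) = 8²*(-34) + 10 = 64*(-34) + 10 = -2176 + 10 = -2166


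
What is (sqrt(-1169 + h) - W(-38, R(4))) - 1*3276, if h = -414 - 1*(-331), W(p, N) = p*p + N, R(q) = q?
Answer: -4724 + 2*I*sqrt(313) ≈ -4724.0 + 35.384*I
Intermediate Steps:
W(p, N) = N + p**2 (W(p, N) = p**2 + N = N + p**2)
h = -83 (h = -414 + 331 = -83)
(sqrt(-1169 + h) - W(-38, R(4))) - 1*3276 = (sqrt(-1169 - 83) - (4 + (-38)**2)) - 1*3276 = (sqrt(-1252) - (4 + 1444)) - 3276 = (2*I*sqrt(313) - 1*1448) - 3276 = (2*I*sqrt(313) - 1448) - 3276 = (-1448 + 2*I*sqrt(313)) - 3276 = -4724 + 2*I*sqrt(313)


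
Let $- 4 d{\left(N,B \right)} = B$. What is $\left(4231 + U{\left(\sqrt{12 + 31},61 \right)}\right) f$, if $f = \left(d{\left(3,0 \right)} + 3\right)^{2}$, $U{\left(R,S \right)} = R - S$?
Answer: $37530 + 9 \sqrt{43} \approx 37589.0$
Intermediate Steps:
$d{\left(N,B \right)} = - \frac{B}{4}$
$f = 9$ ($f = \left(\left(- \frac{1}{4}\right) 0 + 3\right)^{2} = \left(0 + 3\right)^{2} = 3^{2} = 9$)
$\left(4231 + U{\left(\sqrt{12 + 31},61 \right)}\right) f = \left(4231 + \left(\sqrt{12 + 31} - 61\right)\right) 9 = \left(4231 - \left(61 - \sqrt{43}\right)\right) 9 = \left(4170 + \sqrt{43}\right) 9 = 37530 + 9 \sqrt{43}$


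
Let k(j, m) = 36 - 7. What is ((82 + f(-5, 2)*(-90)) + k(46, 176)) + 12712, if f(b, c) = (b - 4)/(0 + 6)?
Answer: 12958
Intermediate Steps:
k(j, m) = 29
f(b, c) = -⅔ + b/6 (f(b, c) = (-4 + b)/6 = (-4 + b)*(⅙) = -⅔ + b/6)
((82 + f(-5, 2)*(-90)) + k(46, 176)) + 12712 = ((82 + (-⅔ + (⅙)*(-5))*(-90)) + 29) + 12712 = ((82 + (-⅔ - ⅚)*(-90)) + 29) + 12712 = ((82 - 3/2*(-90)) + 29) + 12712 = ((82 + 135) + 29) + 12712 = (217 + 29) + 12712 = 246 + 12712 = 12958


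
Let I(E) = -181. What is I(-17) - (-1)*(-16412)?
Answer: -16593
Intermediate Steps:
I(-17) - (-1)*(-16412) = -181 - (-1)*(-16412) = -181 - 1*16412 = -181 - 16412 = -16593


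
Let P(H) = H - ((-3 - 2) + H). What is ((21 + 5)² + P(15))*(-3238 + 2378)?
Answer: -585660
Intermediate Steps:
P(H) = 5 (P(H) = H - (-5 + H) = H + (5 - H) = 5)
((21 + 5)² + P(15))*(-3238 + 2378) = ((21 + 5)² + 5)*(-3238 + 2378) = (26² + 5)*(-860) = (676 + 5)*(-860) = 681*(-860) = -585660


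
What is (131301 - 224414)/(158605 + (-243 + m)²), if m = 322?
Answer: -93113/164846 ≈ -0.56485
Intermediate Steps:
(131301 - 224414)/(158605 + (-243 + m)²) = (131301 - 224414)/(158605 + (-243 + 322)²) = -93113/(158605 + 79²) = -93113/(158605 + 6241) = -93113/164846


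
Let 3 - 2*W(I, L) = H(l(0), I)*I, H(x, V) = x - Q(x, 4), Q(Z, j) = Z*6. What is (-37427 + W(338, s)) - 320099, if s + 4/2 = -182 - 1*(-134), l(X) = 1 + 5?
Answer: -704909/2 ≈ -3.5245e+5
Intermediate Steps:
l(X) = 6
Q(Z, j) = 6*Z
H(x, V) = -5*x (H(x, V) = x - 6*x = -5*x)
s = -50 (s = -2 + (-182 - 1*(-134)) = -2 + (-182 + 134) = -2 - 48 = -50)
W(I, L) = 3/2 + 15*I (W(I, L) = 3/2 - (-5*6)*I/2 = 3/2 - (-15)*I = 3/2 + 15*I)
(-37427 + W(338, s)) - 320099 = (-37427 + (3/2 + 15*338)) - 320099 = (-37427 + (3/2 + 5070)) - 320099 = (-37427 + 10143/2) - 320099 = -64711/2 - 320099 = -704909/2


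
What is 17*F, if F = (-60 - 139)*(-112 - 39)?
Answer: 510833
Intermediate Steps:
F = 30049 (F = -199*(-151) = 30049)
17*F = 17*30049 = 510833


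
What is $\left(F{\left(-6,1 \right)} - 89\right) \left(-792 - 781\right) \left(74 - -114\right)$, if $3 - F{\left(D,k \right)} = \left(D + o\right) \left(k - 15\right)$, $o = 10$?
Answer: $8871720$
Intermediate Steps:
$F{\left(D,k \right)} = 3 - \left(-15 + k\right) \left(10 + D\right)$ ($F{\left(D,k \right)} = 3 - \left(D + 10\right) \left(k - 15\right) = 3 - \left(10 + D\right) \left(-15 + k\right) = 3 - \left(-15 + k\right) \left(10 + D\right)$)
$\left(F{\left(-6,1 \right)} - 89\right) \left(-792 - 781\right) \left(74 - -114\right) = \left(\left(153 - 10 + 15 \left(-6\right) - \left(-6\right) 1\right) - 89\right) \left(-792 - 781\right) \left(74 - -114\right) = \left(\left(153 - 10 - 90 + 6\right) - 89\right) \left(-1573\right) \left(74 + 114\right) = \left(59 - 89\right) \left(-1573\right) 188 = \left(-30\right) \left(-1573\right) 188 = 47190 \cdot 188 = 8871720$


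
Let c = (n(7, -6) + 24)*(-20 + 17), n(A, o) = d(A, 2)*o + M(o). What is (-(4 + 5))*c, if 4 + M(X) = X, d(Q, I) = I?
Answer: 54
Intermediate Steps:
M(X) = -4 + X
n(A, o) = -4 + 3*o (n(A, o) = 2*o + (-4 + o) = -4 + 3*o)
c = -6 (c = ((-4 + 3*(-6)) + 24)*(-20 + 17) = ((-4 - 18) + 24)*(-3) = (-22 + 24)*(-3) = 2*(-3) = -6)
(-(4 + 5))*c = -(4 + 5)*(-6) = -1*9*(-6) = -9*(-6) = 54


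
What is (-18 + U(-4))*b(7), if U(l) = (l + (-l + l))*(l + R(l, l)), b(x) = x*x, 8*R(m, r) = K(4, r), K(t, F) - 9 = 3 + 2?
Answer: -441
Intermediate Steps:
K(t, F) = 14 (K(t, F) = 9 + (3 + 2) = 9 + 5 = 14)
R(m, r) = 7/4 (R(m, r) = (⅛)*14 = 7/4)
b(x) = x²
U(l) = l*(7/4 + l) (U(l) = (l + (-l + l))*(l + 7/4) = (l + 0)*(7/4 + l) = l*(7/4 + l))
(-18 + U(-4))*b(7) = (-18 + (¼)*(-4)*(7 + 4*(-4)))*7² = (-18 + (¼)*(-4)*(7 - 16))*49 = (-18 + (¼)*(-4)*(-9))*49 = (-18 + 9)*49 = -9*49 = -441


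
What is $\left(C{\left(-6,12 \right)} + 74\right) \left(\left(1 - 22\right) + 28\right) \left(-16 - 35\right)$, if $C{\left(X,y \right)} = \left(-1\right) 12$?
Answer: $-22134$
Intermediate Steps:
$C{\left(X,y \right)} = -12$
$\left(C{\left(-6,12 \right)} + 74\right) \left(\left(1 - 22\right) + 28\right) \left(-16 - 35\right) = \left(-12 + 74\right) \left(\left(1 - 22\right) + 28\right) \left(-16 - 35\right) = 62 \left(\left(1 - 22\right) + 28\right) \left(-51\right) = 62 \left(-21 + 28\right) \left(-51\right) = 62 \cdot 7 \left(-51\right) = 62 \left(-357\right) = -22134$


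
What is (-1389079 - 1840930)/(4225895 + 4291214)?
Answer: -3230009/8517109 ≈ -0.37924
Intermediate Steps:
(-1389079 - 1840930)/(4225895 + 4291214) = -3230009/8517109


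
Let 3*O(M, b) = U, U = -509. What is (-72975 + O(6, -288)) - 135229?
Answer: -625121/3 ≈ -2.0837e+5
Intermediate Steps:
O(M, b) = -509/3 (O(M, b) = (⅓)*(-509) = -509/3)
(-72975 + O(6, -288)) - 135229 = (-72975 - 509/3) - 135229 = -219434/3 - 135229 = -625121/3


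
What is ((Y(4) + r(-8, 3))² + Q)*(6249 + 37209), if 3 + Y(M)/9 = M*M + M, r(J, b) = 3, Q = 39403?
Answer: 2769969462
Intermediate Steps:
Y(M) = -27 + 9*M + 9*M² (Y(M) = -27 + 9*(M*M + M) = -27 + 9*(M² + M) = -27 + 9*(M + M²) = -27 + (9*M + 9*M²) = -27 + 9*M + 9*M²)
((Y(4) + r(-8, 3))² + Q)*(6249 + 37209) = (((-27 + 9*4 + 9*4²) + 3)² + 39403)*(6249 + 37209) = (((-27 + 36 + 9*16) + 3)² + 39403)*43458 = (((-27 + 36 + 144) + 3)² + 39403)*43458 = ((153 + 3)² + 39403)*43458 = (156² + 39403)*43458 = (24336 + 39403)*43458 = 63739*43458 = 2769969462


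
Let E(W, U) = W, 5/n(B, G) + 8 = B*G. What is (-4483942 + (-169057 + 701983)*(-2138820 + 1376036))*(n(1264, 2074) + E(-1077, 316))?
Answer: 573869946722836435913/1310764 ≈ 4.3781e+14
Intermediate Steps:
n(B, G) = 5/(-8 + B*G)
(-4483942 + (-169057 + 701983)*(-2138820 + 1376036))*(n(1264, 2074) + E(-1077, 316)) = (-4483942 + (-169057 + 701983)*(-2138820 + 1376036))*(5/(-8 + 1264*2074) - 1077) = (-4483942 + 532926*(-762784))*(5/(-8 + 2621536) - 1077) = (-4483942 - 406507425984)*(5/2621528 - 1077) = -406511909926*(5*(1/2621528) - 1077) = -406511909926*(5/2621528 - 1077) = -406511909926*(-2823385651/2621528) = 573869946722836435913/1310764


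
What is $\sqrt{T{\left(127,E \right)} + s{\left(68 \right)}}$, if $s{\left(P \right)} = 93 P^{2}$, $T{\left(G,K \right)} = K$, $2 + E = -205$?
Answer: $5 \sqrt{17193} \approx 655.61$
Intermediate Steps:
$E = -207$ ($E = -2 - 205 = -207$)
$\sqrt{T{\left(127,E \right)} + s{\left(68 \right)}} = \sqrt{-207 + 93 \cdot 68^{2}} = \sqrt{-207 + 93 \cdot 4624} = \sqrt{-207 + 430032} = \sqrt{429825} = 5 \sqrt{17193}$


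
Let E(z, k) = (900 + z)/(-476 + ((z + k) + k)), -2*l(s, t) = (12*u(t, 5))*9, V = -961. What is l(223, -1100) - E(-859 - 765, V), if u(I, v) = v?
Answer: -543332/2011 ≈ -270.18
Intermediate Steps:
l(s, t) = -270 (l(s, t) = -12*5*9/2 = -30*9 = -1/2*540 = -270)
E(z, k) = (900 + z)/(-476 + z + 2*k) (E(z, k) = (900 + z)/(-476 + ((k + z) + k)) = (900 + z)/(-476 + (z + 2*k)) = (900 + z)/(-476 + z + 2*k))
l(223, -1100) - E(-859 - 765, V) = -270 - (900 + (-859 - 765))/(-476 + (-859 - 765) + 2*(-961)) = -270 - (900 - 1624)/(-476 - 1624 - 1922) = -270 - (-724)/(-4022) = -270 - (-1)*(-724)/4022 = -270 - 1*362/2011 = -270 - 362/2011 = -543332/2011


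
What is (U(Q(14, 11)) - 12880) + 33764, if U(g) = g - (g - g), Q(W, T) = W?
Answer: 20898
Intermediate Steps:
U(g) = g (U(g) = g - 1*0 = g + 0 = g)
(U(Q(14, 11)) - 12880) + 33764 = (14 - 12880) + 33764 = -12866 + 33764 = 20898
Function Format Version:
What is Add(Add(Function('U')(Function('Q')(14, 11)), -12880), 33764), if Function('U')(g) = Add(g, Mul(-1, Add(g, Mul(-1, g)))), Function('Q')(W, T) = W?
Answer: 20898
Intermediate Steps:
Function('U')(g) = g (Function('U')(g) = Add(g, Mul(-1, 0)) = Add(g, 0) = g)
Add(Add(Function('U')(Function('Q')(14, 11)), -12880), 33764) = Add(Add(14, -12880), 33764) = Add(-12866, 33764) = 20898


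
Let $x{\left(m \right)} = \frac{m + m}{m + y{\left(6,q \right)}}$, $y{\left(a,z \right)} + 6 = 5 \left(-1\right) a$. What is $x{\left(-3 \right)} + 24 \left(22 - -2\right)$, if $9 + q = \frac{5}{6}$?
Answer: $\frac{7490}{13} \approx 576.15$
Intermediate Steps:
$q = - \frac{49}{6}$ ($q = -9 + \frac{5}{6} = - \frac{49}{6} \approx -8.1667$)
$y{\left(a,z \right)} = -6 - 5 a$ ($y{\left(a,z \right)} = -6 + 5 \left(-1\right) a = -6 - 5 a$)
$x{\left(m \right)} = \frac{2 m}{-36 + m}$ ($x{\left(m \right)} = \frac{m + m}{m - 36} = \frac{2 m}{m - 36} = \frac{2 m}{-36 + m}$)
$x{\left(-3 \right)} + 24 \left(22 - -2\right) = 2 \left(-3\right) \frac{1}{-36 - 3} + 24 \left(22 - -2\right) = 2 \left(-3\right) \frac{1}{-39} + 24 \left(22 + 2\right) = 2 \left(-3\right) \left(- \frac{1}{39}\right) + 24 \cdot 24 = \frac{2}{13} + 576 = \frac{7490}{13}$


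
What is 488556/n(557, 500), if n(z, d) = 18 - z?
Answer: -488556/539 ≈ -906.41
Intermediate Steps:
488556/n(557, 500) = 488556/(18 - 1*557) = 488556/(18 - 557) = 488556/(-539) = 488556*(-1/539) = -488556/539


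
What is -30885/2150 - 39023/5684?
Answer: -25944979/1222060 ≈ -21.231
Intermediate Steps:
-30885/2150 - 39023/5684 = -30885*1/2150 - 39023*1/5684 = -6177/430 - 39023/5684 = -25944979/1222060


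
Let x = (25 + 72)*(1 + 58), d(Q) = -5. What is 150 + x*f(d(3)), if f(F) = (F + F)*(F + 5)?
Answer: 150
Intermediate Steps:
f(F) = 2*F*(5 + F) (f(F) = (2*F)*(5 + F) = 2*F*(5 + F))
x = 5723 (x = 97*59 = 5723)
150 + x*f(d(3)) = 150 + 5723*(2*(-5)*(5 - 5)) = 150 + 5723*(2*(-5)*0) = 150 + 5723*0 = 150 + 0 = 150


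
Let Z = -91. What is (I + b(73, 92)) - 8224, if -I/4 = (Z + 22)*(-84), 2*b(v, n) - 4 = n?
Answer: -31360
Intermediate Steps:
b(v, n) = 2 + n/2
I = -23184 (I = -4*(-91 + 22)*(-84) = -(-276)*(-84) = -4*5796 = -23184)
(I + b(73, 92)) - 8224 = (-23184 + (2 + (½)*92)) - 8224 = (-23184 + (2 + 46)) - 8224 = (-23184 + 48) - 8224 = -23136 - 8224 = -31360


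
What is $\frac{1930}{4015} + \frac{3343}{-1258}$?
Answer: $- \frac{2198841}{1010174} \approx -2.1767$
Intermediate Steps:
$\frac{1930}{4015} + \frac{3343}{-1258} = 1930 \cdot \frac{1}{4015} + 3343 \left(- \frac{1}{1258}\right) = \frac{386}{803} - \frac{3343}{1258} = - \frac{2198841}{1010174}$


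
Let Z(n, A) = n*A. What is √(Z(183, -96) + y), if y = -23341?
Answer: I*√40909 ≈ 202.26*I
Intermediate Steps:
Z(n, A) = A*n
√(Z(183, -96) + y) = √(-96*183 - 23341) = √(-17568 - 23341) = √(-40909) = I*√40909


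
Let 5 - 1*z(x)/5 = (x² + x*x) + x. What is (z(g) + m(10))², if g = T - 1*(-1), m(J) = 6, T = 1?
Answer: 361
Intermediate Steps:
g = 2 (g = 1 - 1*(-1) = 1 + 1 = 2)
z(x) = 25 - 10*x² - 5*x (z(x) = 25 - 5*((x² + x*x) + x) = 25 - 5*((x² + x²) + x) = 25 - 5*(2*x² + x) = 25 - 5*(x + 2*x²) = 25 + (-10*x² - 5*x) = 25 - 10*x² - 5*x)
(z(g) + m(10))² = ((25 - 10*2² - 5*2) + 6)² = ((25 - 10*4 - 10) + 6)² = ((25 - 40 - 10) + 6)² = (-25 + 6)² = (-19)² = 361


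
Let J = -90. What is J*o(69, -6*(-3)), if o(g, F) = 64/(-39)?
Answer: 1920/13 ≈ 147.69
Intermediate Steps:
o(g, F) = -64/39 (o(g, F) = 64*(-1/39) = -64/39)
J*o(69, -6*(-3)) = -90*(-64/39) = 1920/13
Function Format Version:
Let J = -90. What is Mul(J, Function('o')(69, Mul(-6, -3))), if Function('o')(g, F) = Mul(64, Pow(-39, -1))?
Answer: Rational(1920, 13) ≈ 147.69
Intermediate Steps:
Function('o')(g, F) = Rational(-64, 39) (Function('o')(g, F) = Mul(64, Rational(-1, 39)) = Rational(-64, 39))
Mul(J, Function('o')(69, Mul(-6, -3))) = Mul(-90, Rational(-64, 39)) = Rational(1920, 13)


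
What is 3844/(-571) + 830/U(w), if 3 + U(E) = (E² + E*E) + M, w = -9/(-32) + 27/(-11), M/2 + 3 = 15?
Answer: 22110293212/1077029907 ≈ 20.529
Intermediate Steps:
M = 24 (M = -6 + 2*15 = -6 + 30 = 24)
w = -765/352 (w = -9*(-1/32) + 27*(-1/11) = 9/32 - 27/11 = -765/352 ≈ -2.1733)
U(E) = 21 + 2*E² (U(E) = -3 + ((E² + E*E) + 24) = -3 + ((E² + E²) + 24) = -3 + (2*E² + 24) = -3 + (24 + 2*E²) = 21 + 2*E²)
3844/(-571) + 830/U(w) = 3844/(-571) + 830/(21 + 2*(-765/352)²) = 3844*(-1/571) + 830/(21 + 2*(585225/123904)) = -3844/571 + 830/(21 + 585225/61952) = -3844/571 + 830/(1886217/61952) = -3844/571 + 830*(61952/1886217) = -3844/571 + 51420160/1886217 = 22110293212/1077029907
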